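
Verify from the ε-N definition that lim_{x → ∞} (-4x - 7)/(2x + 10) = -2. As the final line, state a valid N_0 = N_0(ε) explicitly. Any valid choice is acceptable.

Fix ε > 0. We seek N_0 > 0 such that x > N_0 implies |(-4x - 7)/(2x + 10) + 2| < ε.
(-4x - 7)/(2x + 10) + 2 = (2(-4x - 7) − (-4)(2x + 10)) / (2(2x + 10)) = 26/(2(2x + 10)).
For x > 0 we have 2x + 10 > 2x, so |(-4x - 7)/(2x + 10) + 2| = 26/(2(2x + 10)) < 26/(2·2x) = (13/2)/x.
Thus |(-4x - 7)/(2x + 10) + 2| < ε whenever x > (13/2)/ε.
Take N_0 = (13/2)/ε. If x > N_0 then |(-4x - 7)/(2x + 10) + 2| < (13/2)/x < ε.

N_0 = (13/2)/ε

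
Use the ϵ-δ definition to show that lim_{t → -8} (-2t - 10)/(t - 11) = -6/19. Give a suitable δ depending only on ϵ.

δ = min(19/2, (361/64)ϵ)

Let ϵ > 0. We want δ > 0 with 0 < |t + 8| < δ ⇒ |(-2t - 10)/(t - 11) + 6/19| < ϵ.
Combining over a common denominator, (-2t - 10)/(t - 11) + 6/19 = [(-2t - 10)·(-19) − 6·(t - 11)] / [(-19)·(t - 11)] = 32(t + 8) / ((-19)(t - 11)).
So |(-2t - 10)/(t - 11) + 6/19| = 32|t + 8| / (19·|t − 11|).
Restrict δ ≤ 19/2. Then |t + 8| < 19/2 gives |t − 11| = |(t + 8) + (-19)| ≥ 19 − 19/2 = 19/2.
Hence |(-2t - 10)/(t - 11) + 6/19| < 32|t + 8|/(19·(19/2)) = (64/361)|t + 8|, which is < ϵ once |t + 8| < (361/64)ϵ.
Take δ = min(19/2, (361/64)ϵ). Then 0 < |t + 8| < δ forces both bounds, so |(-2t - 10)/(t - 11) + 6/19| < ϵ.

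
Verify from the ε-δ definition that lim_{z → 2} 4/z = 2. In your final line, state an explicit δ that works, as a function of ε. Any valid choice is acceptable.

Fix ε > 0. We seek δ > 0 such that 0 < |z − 2| < δ implies |4/z − 2| < ε.
|4/z − 2| = 4·|2 − z|/(2·|z|) = 4|z − 2|/(2|z|).
Restrict δ ≤ 1. Then |z − 2| < 1 gives |z| > 1, so 2|z| > 2.
Then |4/z − 2| < 4|z − 2|/2, which is < ε when |z − 2| < (1/2)ε.
Take δ = min(1, (1/2)ε). Then 0 < |z − 2| < δ gives both |z − 2| < 1 and |z − 2| < (1/2)ε, so |4/z − 2| < ε.

δ = min(1, (1/2)ε)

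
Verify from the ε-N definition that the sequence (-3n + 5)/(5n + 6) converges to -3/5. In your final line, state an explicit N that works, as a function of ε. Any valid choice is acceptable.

N = (43/25)/ε

Suppose ε > 0. For n ≥ 1, |(-3n + 5)/(5n + 6) + 3/5| = |43|/(5(5n + 6)) = 43/(5(5n + 6)).
Since 5n + 6 ≥ 5n for n ≥ 1, this is ≤ 43/(5·5n) = (43/25)/n.
So |(-3n + 5)/(5n + 6) + 3/5| < ε whenever n > (43/25)/ε.
Take N = (43/25)/ε. If n > N then |(-3n + 5)/(5n + 6) + 3/5| ≤ (43/25)/n < ε.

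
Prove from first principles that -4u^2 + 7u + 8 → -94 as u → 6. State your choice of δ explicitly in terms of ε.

δ = min(1, ε/45)

Suppose ε > 0. We want δ > 0 such that 0 < |u − 6| < δ implies |(-4u^2 + 7u + 8) + 94| < ε.
(-4u^2 + 7u + 8) + 94 = -4u^2 + 7u + 102 = (u − 6)(-4u - 17).
So |(-4u^2 + 7u + 8) + 94| = |u − 6|·|-4u - 17|.
Assume first that |u − 6| < 1, so |u| < 7. Then |-4u - 17| ≤ 4·7 + 17 = 45.
Hence |(-4u^2 + 7u + 8) + 94| ≤ 45|u − 6| < ε provided |u − 6| < ε/45.
Choosing δ = min(1, ε/45) ensures both conditions, hence |(-4u^2 + 7u + 8) + 94| < ε.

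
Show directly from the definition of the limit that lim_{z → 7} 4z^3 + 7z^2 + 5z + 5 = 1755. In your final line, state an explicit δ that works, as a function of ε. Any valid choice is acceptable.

δ = min(1, ε/786)

Let ε > 0 be given. We want δ > 0 such that 0 < |z − 7| < δ implies |(4z^3 + 7z^2 + 5z + 5) − 1755| < ε.
(4z^3 + 7z^2 + 5z + 5) − 1755 = 4z^3 + 7z^2 + 5z - 1750 = (z − 7)(4z^2 + 35z + 250).
So |(4z^3 + 7z^2 + 5z + 5) − 1755| = |z − 7|·|4z^2 + 35z + 250|.
Assume first that |z − 7| < 1, so |z| < 8. Then |4z^2 + 35z + 250| ≤ 4·8^2 + 35·8 + 250 = 786.
Hence |(4z^3 + 7z^2 + 5z + 5) − 1755| ≤ 786|z − 7| < ε provided |z − 7| < ε/786.
Choosing δ = min(1, ε/786) ensures both conditions, hence |(4z^3 + 7z^2 + 5z + 5) − 1755| < ε.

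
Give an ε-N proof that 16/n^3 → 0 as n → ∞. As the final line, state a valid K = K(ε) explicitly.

Let ε > 0 be given. For n ≥ 1, |16/n^3 − 0| = 16/n^3.
16/n^3 < ε ⇔ n^3 > 16/ε ⇔ n > (16/ε)^{1/3}.
Take K = (16/ε)^{1/3}. Then n > K implies 16/n^3 < ε.

K = (16/ε)^{1/3}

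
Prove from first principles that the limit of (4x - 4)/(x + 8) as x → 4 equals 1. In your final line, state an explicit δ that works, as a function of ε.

Let ε > 0. We want δ > 0 with 0 < |x − 4| < δ ⇒ |(4x - 4)/(x + 8) − 1| < ε.
Combining over a common denominator, (4x - 4)/(x + 8) − 1 = [(4x - 4)·12 − 12·(x + 8)] / [12·(x + 8)] = 36(x − 4) / (12(x + 8)).
So |(4x - 4)/(x + 8) − 1| = 36|x − 4| / (12·|x + 8|).
Restrict δ ≤ 6. Then |x − 4| < 6 gives |x + 8| = |(x − 4) + 12| ≥ 12 − 6 = 6.
Hence |(4x - 4)/(x + 8) − 1| < 36|x − 4|/(12·6) = (1/2)|x − 4|, which is < ε once |x − 4| < 2ε.
Take δ = min(6, 2ε). Then 0 < |x − 4| < δ forces both bounds, so |(4x - 4)/(x + 8) − 1| < ε.

δ = min(6, 2ε)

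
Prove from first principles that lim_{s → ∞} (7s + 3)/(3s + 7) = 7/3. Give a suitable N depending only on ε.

N = (40/9)/ε

Let ε > 0 be given. We seek N > 0 such that s > N implies |(7s + 3)/(3s + 7) − (7/3)| < ε.
(7s + 3)/(3s + 7) − (7/3) = (3(7s + 3) − 7(3s + 7)) / (3(3s + 7)) = -40/(3(3s + 7)).
For s > 0 we have 3s + 7 > 3s, so |(7s + 3)/(3s + 7) − (7/3)| = 40/(3(3s + 7)) < 40/(3·3s) = (40/9)/s.
Thus |(7s + 3)/(3s + 7) − (7/3)| < ε whenever s > (40/9)/ε.
Take N = (40/9)/ε. If s > N then |(7s + 3)/(3s + 7) − (7/3)| < (40/9)/s < ε.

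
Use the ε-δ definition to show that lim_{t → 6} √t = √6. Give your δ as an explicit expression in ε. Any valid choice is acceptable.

Let ε > 0 be given. We want δ > 0 such that 0 < |t − 6| < δ implies |√t − √6| < ε.
Multiplying by the conjugate, |√t − √6| = |t − 6|/(√t + √6).
Restrict δ ≤ 6 so that |t − 6| < 6 forces t > 0, and then √t + √6 > √6.
Hence |√t − √6| < |t − 6|/√6, which is < ε once |t − 6| < √6·ε.
Take δ = min(6, √6·ε). If 0 < |t − 6| < δ then t > 0 and |√t − √6| < |t − 6|/√6 < ε.

δ = min(6, √6·ε)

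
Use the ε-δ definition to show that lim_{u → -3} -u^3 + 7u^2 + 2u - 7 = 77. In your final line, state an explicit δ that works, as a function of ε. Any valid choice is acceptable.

Suppose ε > 0. We want δ > 0 such that 0 < |u + 3| < δ implies |(-u^3 + 7u^2 + 2u - 7) − 77| < ε.
(-u^3 + 7u^2 + 2u - 7) − 77 = -u^3 + 7u^2 + 2u - 84 = (u + 3)(-u^2 + 10u - 28).
So |(-u^3 + 7u^2 + 2u - 7) − 77| = |u + 3|·|-u^2 + 10u - 28|.
Assume first that |u + 3| < 1, so |u| < 4. Then |-u^2 + 10u - 28| ≤ 4^2 + 10·4 + 28 = 84.
Hence |(-u^3 + 7u^2 + 2u - 7) − 77| ≤ 84|u + 3| < ε provided |u + 3| < ε/84.
Take δ = min(1, ε/84). Then 0 < |u + 3| < δ gives both |u + 3| < 1 and |u + 3| < ε/84, so |(-u^3 + 7u^2 + 2u - 7) − 77| < ε.

δ = min(1, ε/84)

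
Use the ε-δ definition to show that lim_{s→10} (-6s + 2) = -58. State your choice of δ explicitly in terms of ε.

Let ε > 0 be given. We need δ > 0 so that 0 < |s − 10| < δ implies |(-6s + 2) + 58| < ε.
Since (-6s + 2) + 58 = -6(s − 10), we have |(-6s + 2) + 58| = 6|s − 10|.
Thus it suffices that |s − 10| < ε/6.
Choosing δ = ε/6 gives |(-6s + 2) + 58| = 6|s − 10| < ε whenever |s − 10| < δ.

δ = ε/6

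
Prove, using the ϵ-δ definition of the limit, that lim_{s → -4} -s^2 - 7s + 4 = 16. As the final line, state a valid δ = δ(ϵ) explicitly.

Let ϵ > 0. We want δ > 0 such that 0 < |s + 4| < δ implies |(-s^2 - 7s + 4) − 16| < ϵ.
(-s^2 - 7s + 4) − 16 = -s^2 - 7s - 12 = (s + 4)(-s - 3).
So |(-s^2 - 7s + 4) − 16| = |s + 4|·|-s - 3|.
Assume first that |s + 4| < 1, so |s| < 5. Then |-s - 3| ≤ 5 + 3 = 8.
Hence |(-s^2 - 7s + 4) − 16| ≤ 8|s + 4| < ϵ provided |s + 4| < ϵ/8.
Take δ = min(1, ϵ/8). Then 0 < |s + 4| < δ gives both |s + 4| < 1 and |s + 4| < ϵ/8, so |(-s^2 - 7s + 4) − 16| < ϵ.

δ = min(1, ϵ/8)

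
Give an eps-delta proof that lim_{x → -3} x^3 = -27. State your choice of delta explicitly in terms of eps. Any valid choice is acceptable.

delta = min(1, eps/37)

Let eps > 0. We seek delta > 0 with 0 < |x + 3| < delta ⇒ |x^3 + 27| < eps.
Factor: x^3 + 27 = (x + 3)(x^2 - 3x + 9), so |x^3 + 27| = |x + 3|·|x^2 - 3x + 9|.
Impose delta ≤ 1 so that |x| < 4; then |x^2 - 3x + 9| ≤ 37.
Hence |x^3 + 27| ≤ 37|x + 3|, which is < eps once |x + 3| < eps/37.
Take delta = min(1, eps/37). If 0 < |x + 3| < delta then both bounds hold and |x^3 + 27| ≤ 37|x + 3| < 37·(eps/37) = eps.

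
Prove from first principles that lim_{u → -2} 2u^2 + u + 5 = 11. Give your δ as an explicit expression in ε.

δ = min(2, ε/11)

Let ε > 0. We want δ > 0 such that 0 < |u + 2| < δ implies |(2u^2 + u + 5) − 11| < ε.
(2u^2 + u + 5) − 11 = 2u^2 + u - 6 = (u + 2)(2u - 3).
So |(2u^2 + u + 5) − 11| = |u + 2|·|2u - 3|.
Assume first that |u + 2| < 2, so |u| < 4. Then |2u - 3| ≤ 2·4 + 3 = 11.
Hence |(2u^2 + u + 5) − 11| ≤ 11|u + 2| < ε provided |u + 2| < ε/11.
Take δ = min(2, ε/11). Then 0 < |u + 2| < δ gives both |u + 2| < 2 and |u + 2| < ε/11, so |(2u^2 + u + 5) − 11| < ε.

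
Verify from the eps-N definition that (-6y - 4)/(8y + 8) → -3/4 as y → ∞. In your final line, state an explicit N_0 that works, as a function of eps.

N_0 = (1/4)/eps

Let eps > 0 be given. We seek N_0 > 0 such that y > N_0 implies |(-6y - 4)/(8y + 8) + 3/4| < eps.
(-6y - 4)/(8y + 8) + 3/4 = (8(-6y - 4) − (-6)(8y + 8)) / (8(8y + 8)) = 16/(8(8y + 8)).
For y > 0 we have 8y + 8 > 8y, so |(-6y - 4)/(8y + 8) + 3/4| = 16/(8(8y + 8)) < 16/(8·8y) = (1/4)/y.
Thus |(-6y - 4)/(8y + 8) + 3/4| < eps whenever y > (1/4)/eps.
Take N_0 = (1/4)/eps. If y > N_0 then |(-6y - 4)/(8y + 8) + 3/4| < (1/4)/y < eps.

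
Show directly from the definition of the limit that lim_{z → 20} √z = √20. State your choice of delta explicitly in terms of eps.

delta = min(20, √20·eps)

Let eps > 0 be given. We want delta > 0 such that 0 < |z − 20| < delta implies |√z − √20| < eps.
Rationalise: √z − √20 = (z − 20)/(√z + √20), so |√z − √20| = |z − 20|/(√z + √20).
Restrict delta ≤ 20 so that |z − 20| < 20 forces z > 0, and then √z + √20 > √20.
Hence |√z − √20| < |z − 20|/√20, which is < eps once |z − 20| < √20·eps.
Take delta = min(20, √20·eps). If 0 < |z − 20| < delta then z > 0 and |√z − √20| < |z − 20|/√20 < eps.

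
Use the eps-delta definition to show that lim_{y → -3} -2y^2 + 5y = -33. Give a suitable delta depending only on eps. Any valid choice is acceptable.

delta = min(1, eps/19)

Suppose eps > 0. We want delta > 0 such that 0 < |y + 3| < delta implies |(-2y^2 + 5y) + 33| < eps.
(-2y^2 + 5y) + 33 = -2y^2 + 5y + 33 = (y + 3)(-2y + 11).
So |(-2y^2 + 5y) + 33| = |y + 3|·|-2y + 11|.
Assume first that |y + 3| < 1, so |y| < 4. Then |-2y + 11| ≤ 2·4 + 11 = 19.
Hence |(-2y^2 + 5y) + 33| ≤ 19|y + 3| < eps provided |y + 3| < eps/19.
Choosing delta = min(1, eps/19) ensures both conditions, hence |(-2y^2 + 5y) + 33| < eps.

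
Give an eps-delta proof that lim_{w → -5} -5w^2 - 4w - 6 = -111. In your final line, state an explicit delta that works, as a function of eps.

delta = min(1, eps/51)

Let eps > 0. We want delta > 0 such that 0 < |w + 5| < delta implies |(-5w^2 - 4w - 6) + 111| < eps.
(-5w^2 - 4w - 6) + 111 = -5w^2 - 4w + 105 = (w + 5)(-5w + 21).
So |(-5w^2 - 4w - 6) + 111| = |w + 5|·|-5w + 21|.
Require delta ≤ 1. Then |w + 5| < 1 gives |w| < 6, and by the triangle inequality |-5w + 21| ≤ 5·6 + 21 = 51.
Hence |(-5w^2 - 4w - 6) + 111| ≤ 51|w + 5| < eps provided |w + 5| < eps/51.
Take delta = min(1, eps/51). Then 0 < |w + 5| < delta gives both |w + 5| < 1 and |w + 5| < eps/51, so |(-5w^2 - 4w - 6) + 111| < eps.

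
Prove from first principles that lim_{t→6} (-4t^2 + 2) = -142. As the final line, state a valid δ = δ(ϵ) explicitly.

Let ϵ > 0 be given. We want δ > 0 such that 0 < |t − 6| < δ implies |(-4t^2 + 2) + 142| < ϵ.
(-4t^2 + 2) + 142 = -4t^2 + 144 = (t − 6)(-4t - 24).
So |(-4t^2 + 2) + 142| = |t − 6|·|-4t - 24|.
Assume first that |t − 6| < 1, so |t| < 7. Then |-4t - 24| ≤ 4·7 + 24 = 52.
Hence |(-4t^2 + 2) + 142| ≤ 52|t − 6| < ϵ provided |t − 6| < ϵ/52.
Take δ = min(1, ϵ/52). Then 0 < |t − 6| < δ gives both |t − 6| < 1 and |t − 6| < ϵ/52, so |(-4t^2 + 2) + 142| < ϵ.

δ = min(1, ϵ/52)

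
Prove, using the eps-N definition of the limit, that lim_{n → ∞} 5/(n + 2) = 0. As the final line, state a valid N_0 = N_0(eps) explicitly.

N_0 = 5/eps

Fix eps > 0. For n ≥ 1, |5/(n + 2) − 0| = 5/(n + 2) ≤ 5/n.
We need 5/n < eps, i.e. n > 5/eps.
Take N_0 = 5/eps. If n > N_0 then |5/(n + 2)| ≤ 5/n < eps.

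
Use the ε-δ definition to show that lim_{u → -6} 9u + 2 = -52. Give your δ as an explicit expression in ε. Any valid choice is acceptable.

δ = ε/9

Suppose ε > 0. We need δ > 0 so that 0 < |u + 6| < δ implies |(9u + 2) + 52| < ε.
Since (9u + 2) + 52 = 9(u + 6), we have |(9u + 2) + 52| = 9|u + 6|.
So 9|u + 6| < ε exactly when |u + 6| < ε/9.
Choosing δ = ε/9 gives |(9u + 2) + 52| = 9|u + 6| < ε whenever |u + 6| < δ.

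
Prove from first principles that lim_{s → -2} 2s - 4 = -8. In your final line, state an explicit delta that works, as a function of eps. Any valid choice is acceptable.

Let eps > 0. We need delta > 0 so that 0 < |s + 2| < delta implies |(2s - 4) + 8| < eps.
|(2s - 4) + 8| = |2s + 4| = 2|s + 2|.
Thus it suffices that |s + 2| < eps/2.
Choosing delta = eps/2 gives |(2s - 4) + 8| = 2|s + 2| < eps whenever |s + 2| < delta.

delta = eps/2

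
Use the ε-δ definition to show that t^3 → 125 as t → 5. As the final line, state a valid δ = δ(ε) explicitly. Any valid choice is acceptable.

Let ε > 0 be given. We seek δ > 0 with 0 < |t − 5| < δ ⇒ |t^3 − 125| < ε.
Factor: t^3 − 125 = (t − 5)(t^2 + 5t + 25), so |t^3 − 125| = |t − 5|·|t^2 + 5t + 25|.
Restrict δ ≤ 1. Then |t − 5| < 1 gives |t| < 6, so by the triangle inequality |t^2 + 5t + 25| ≤ 6^2 + 5·6 + 25 = 91.
Hence |t^3 − 125| ≤ 91|t − 5|, which is < ε once |t − 5| < ε/91.
Take δ = min(1, ε/91). If 0 < |t − 5| < δ then both bounds hold and |t^3 − 125| ≤ 91|t − 5| < 91·(ε/91) = ε.

δ = min(1, ε/91)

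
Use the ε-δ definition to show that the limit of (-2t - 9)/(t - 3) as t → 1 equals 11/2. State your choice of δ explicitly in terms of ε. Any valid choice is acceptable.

δ = min(1, (2/15)ε)

Let ε > 0. We want δ > 0 with 0 < |t − 1| < δ ⇒ |(-2t - 9)/(t - 3) − (11/2)| < ε.
Combining over a common denominator, (-2t - 9)/(t - 3) − (11/2) = [(-2t - 9)·(-2) − (-11)·(t - 3)] / [(-2)·(t - 3)] = 15(t − 1) / ((-2)(t - 3)).
So |(-2t - 9)/(t - 3) − (11/2)| = 15|t − 1| / (2·|t − 3|).
Restrict δ ≤ 1. Then |t − 1| < 1 gives |t − 3| = |(t − 1) + (-2)| ≥ 2 − 1 = 1.
Hence |(-2t - 9)/(t - 3) − (11/2)| < 15|t − 1|/(2·1) = (15/2)|t − 1|, which is < ε once |t − 1| < (2/15)ε.
Take δ = min(1, (2/15)ε). Then 0 < |t − 1| < δ forces both bounds, so |(-2t - 9)/(t - 3) − (11/2)| < ε.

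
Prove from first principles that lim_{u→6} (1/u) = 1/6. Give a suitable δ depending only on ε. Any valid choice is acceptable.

Suppose ε > 0. We seek δ > 0 such that 0 < |u − 6| < δ implies |1/u − (1/6)| < ε.
|1/u − (1/6)| = |6 − u|/(6·|u|) = |u − 6|/(6|u|).
Restrict δ ≤ 3. Then |u − 6| < 3 gives |u| > 3, so 6|u| > 18.
Then |1/u − (1/6)| < |u − 6|/18, which is < ε when |u − 6| < 18ε.
Take δ = min(3, 18ε). Then 0 < |u − 6| < δ gives both |u − 6| < 3 and |u − 6| < 18ε, so |1/u − (1/6)| < ε.

δ = min(3, 18ε)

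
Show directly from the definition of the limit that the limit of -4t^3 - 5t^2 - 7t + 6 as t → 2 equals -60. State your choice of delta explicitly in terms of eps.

Fix eps > 0. We want delta > 0 such that 0 < |t − 2| < delta implies |(-4t^3 - 5t^2 - 7t + 6) + 60| < eps.
(-4t^3 - 5t^2 - 7t + 6) + 60 = -4t^3 - 5t^2 - 7t + 66 = (t − 2)(-4t^2 - 13t - 33).
So |(-4t^3 - 5t^2 - 7t + 6) + 60| = |t − 2|·|-4t^2 - 13t - 33|.
Assume first that |t − 2| < 2, so |t| < 4. Then |-4t^2 - 13t - 33| ≤ 4·4^2 + 13·4 + 33 = 149.
Hence |(-4t^3 - 5t^2 - 7t + 6) + 60| ≤ 149|t − 2| < eps provided |t − 2| < eps/149.
Take delta = min(2, eps/149). Then 0 < |t − 2| < delta gives both |t − 2| < 2 and |t − 2| < eps/149, so |(-4t^3 - 5t^2 - 7t + 6) + 60| < eps.

delta = min(2, eps/149)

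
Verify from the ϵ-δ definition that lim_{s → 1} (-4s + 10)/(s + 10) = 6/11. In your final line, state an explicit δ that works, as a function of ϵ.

Suppose ϵ > 0. We want δ > 0 with 0 < |s − 1| < δ ⇒ |(-4s + 10)/(s + 10) − (6/11)| < ϵ.
Combining over a common denominator, (-4s + 10)/(s + 10) − (6/11) = [(-4s + 10)·11 − 6·(s + 10)] / [11·(s + 10)] = -50(s − 1) / (11(s + 10)).
So |(-4s + 10)/(s + 10) − (6/11)| = 50|s − 1| / (11·|s + 10|).
Require δ ≤ 11/2, so |s + 10| ≥ |11| − |s − 1| > 11 − 11/2 = 11/2.
Hence |(-4s + 10)/(s + 10) − (6/11)| < 50|s − 1|/(11·(11/2)) = (100/121)|s − 1|, which is < ϵ once |s − 1| < (121/100)ϵ.
Take δ = min(11/2, (121/100)ϵ). Then 0 < |s − 1| < δ forces both bounds, so |(-4s + 10)/(s + 10) − (6/11)| < ϵ.

δ = min(11/2, (121/100)ϵ)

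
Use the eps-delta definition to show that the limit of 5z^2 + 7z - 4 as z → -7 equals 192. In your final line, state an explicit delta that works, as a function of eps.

Let eps > 0 be given. We want delta > 0 such that 0 < |z + 7| < delta implies |(5z^2 + 7z - 4) − 192| < eps.
(5z^2 + 7z - 4) − 192 = 5z^2 + 7z - 196 = (z + 7)(5z - 28).
So |(5z^2 + 7z - 4) − 192| = |z + 7|·|5z - 28|.
Assume first that |z + 7| < 2, so |z| < 9. Then |5z - 28| ≤ 5·9 + 28 = 73.
Hence |(5z^2 + 7z - 4) − 192| ≤ 73|z + 7| < eps provided |z + 7| < eps/73.
Choosing delta = min(2, eps/73) ensures both conditions, hence |(5z^2 + 7z - 4) − 192| < eps.

delta = min(2, eps/73)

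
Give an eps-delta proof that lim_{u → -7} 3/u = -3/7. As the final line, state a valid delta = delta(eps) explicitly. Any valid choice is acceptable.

Let eps > 0. We seek delta > 0 such that 0 < |u + 7| < delta implies |3/u + 3/7| < eps.
|3/u + 3/7| = 3·|-7 − u|/(7·|u|) = 3|u + 7|/(7|u|).
Require delta ≤ 7/2 so that |u| > 7 − 7/2 = 7/2, hence 7|u| > 49/2.
Then |3/u + 3/7| < 3|u + 7|/(49/2), which is < eps when |u + 7| < (49/6)eps.
Take delta = min(7/2, (49/6)eps). Then 0 < |u + 7| < delta gives both |u + 7| < 7/2 and |u + 7| < (49/6)eps, so |3/u + 3/7| < eps.

delta = min(7/2, (49/6)eps)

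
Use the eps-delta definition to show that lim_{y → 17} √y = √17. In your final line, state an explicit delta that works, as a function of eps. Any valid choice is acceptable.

delta = min(17, √17·eps)

Let eps > 0 be given. We want delta > 0 such that 0 < |y − 17| < delta implies |√y − √17| < eps.
Rationalise: √y − √17 = (y − 17)/(√y + √17), so |√y − √17| = |y − 17|/(√y + √17).
Restrict delta ≤ 17 so that |y − 17| < 17 forces y > 0, and then √y + √17 > √17.
Hence |√y − √17| < |y − 17|/√17, which is < eps once |y − 17| < √17·eps.
Take delta = min(17, √17·eps). If 0 < |y − 17| < delta then y > 0 and |√y − √17| < |y − 17|/√17 < eps.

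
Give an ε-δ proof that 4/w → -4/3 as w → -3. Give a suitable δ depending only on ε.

δ = min(3/2, (9/8)ε)

Suppose ε > 0. We seek δ > 0 such that 0 < |w + 3| < δ implies |4/w + 4/3| < ε.
|4/w + 4/3| = 4·|-3 − w|/(3·|w|) = 4|w + 3|/(3|w|).
Restrict δ ≤ 3/2. Then |w + 3| < 3/2 gives |w| > 3/2, so 3|w| > 9/2.
Then |4/w + 4/3| < 4|w + 3|/(9/2), which is < ε when |w + 3| < (9/8)ε.
Take δ = min(3/2, (9/8)ε). Then 0 < |w + 3| < δ gives both |w + 3| < 3/2 and |w + 3| < (9/8)ε, so |4/w + 4/3| < ε.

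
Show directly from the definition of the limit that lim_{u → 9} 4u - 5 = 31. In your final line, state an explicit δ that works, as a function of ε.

δ = ε/4

Let ε > 0 be given. We need δ > 0 so that 0 < |u − 9| < δ implies |(4u - 5) − 31| < ε.
|(4u - 5) − 31| = |4u - 36| = 4|u − 9|.
So 4|u − 9| < ε exactly when |u − 9| < ε/4.
Take δ = ε/4. If 0 < |u − 9| < δ then |(4u - 5) − 31| = 4|u − 9| < 4·(ε/4) = ε.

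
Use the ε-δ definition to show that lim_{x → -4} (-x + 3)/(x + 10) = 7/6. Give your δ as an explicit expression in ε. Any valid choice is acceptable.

Let ε > 0 be given. We want δ > 0 with 0 < |x + 4| < δ ⇒ |(-x + 3)/(x + 10) − (7/6)| < ε.
Combining over a common denominator, (-x + 3)/(x + 10) − (7/6) = [(-x + 3)·6 − 7·(x + 10)] / [6·(x + 10)] = -13(x + 4) / (6(x + 10)).
So |(-x + 3)/(x + 10) − (7/6)| = 13|x + 4| / (6·|x + 10|).
Restrict δ ≤ 3. Then |x + 4| < 3 gives |x + 10| = |(x + 4) + 6| ≥ 6 − 3 = 3.
Hence |(-x + 3)/(x + 10) − (7/6)| < 13|x + 4|/(6·3) = (13/18)|x + 4|, which is < ε once |x + 4| < (18/13)ε.
Take δ = min(3, (18/13)ε). Then 0 < |x + 4| < δ forces both bounds, so |(-x + 3)/(x + 10) − (7/6)| < ε.

δ = min(3, (18/13)ε)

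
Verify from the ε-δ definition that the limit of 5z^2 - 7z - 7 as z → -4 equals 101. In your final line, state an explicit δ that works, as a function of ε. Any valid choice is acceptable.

Let ε > 0 be given. We want δ > 0 such that 0 < |z + 4| < δ implies |(5z^2 - 7z - 7) − 101| < ε.
(5z^2 - 7z - 7) − 101 = 5z^2 - 7z - 108 = (z + 4)(5z - 27).
So |(5z^2 - 7z - 7) − 101| = |z + 4|·|5z - 27|.
Assume first that |z + 4| < 1, so |z| < 5. Then |5z - 27| ≤ 5·5 + 27 = 52.
Hence |(5z^2 - 7z - 7) − 101| ≤ 52|z + 4| < ε provided |z + 4| < ε/52.
Take δ = min(1, ε/52). Then 0 < |z + 4| < δ gives both |z + 4| < 1 and |z + 4| < ε/52, so |(5z^2 - 7z - 7) − 101| < ε.

δ = min(1, ε/52)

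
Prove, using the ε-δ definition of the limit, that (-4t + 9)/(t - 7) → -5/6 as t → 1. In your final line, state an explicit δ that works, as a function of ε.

Let ε > 0. We want δ > 0 with 0 < |t − 1| < δ ⇒ |(-4t + 9)/(t - 7) + 5/6| < ε.
Combining over a common denominator, (-4t + 9)/(t - 7) + 5/6 = [(-4t + 9)·(-6) − 5·(t - 7)] / [(-6)·(t - 7)] = 19(t − 1) / ((-6)(t - 7)).
So |(-4t + 9)/(t - 7) + 5/6| = 19|t − 1| / (6·|t − 7|).
Require δ ≤ 3, so |t − 7| ≥ |-6| − |t − 1| > 6 − 3 = 3.
Hence |(-4t + 9)/(t - 7) + 5/6| < 19|t − 1|/(6·3) = (19/18)|t − 1|, which is < ε once |t − 1| < (18/19)ε.
Take δ = min(3, (18/19)ε). Then 0 < |t − 1| < δ forces both bounds, so |(-4t + 9)/(t - 7) + 5/6| < ε.

δ = min(3, (18/19)ε)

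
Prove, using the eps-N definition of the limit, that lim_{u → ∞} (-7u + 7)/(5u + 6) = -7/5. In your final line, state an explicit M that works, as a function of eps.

M = (77/25)/eps

Let eps > 0. We seek M > 0 such that u > M implies |(-7u + 7)/(5u + 6) + 7/5| < eps.
(-7u + 7)/(5u + 6) + 7/5 = (5(-7u + 7) − (-7)(5u + 6)) / (5(5u + 6)) = 77/(5(5u + 6)).
For u > 0 we have 5u + 6 > 5u, so |(-7u + 7)/(5u + 6) + 7/5| = 77/(5(5u + 6)) < 77/(5·5u) = (77/25)/u.
Thus |(-7u + 7)/(5u + 6) + 7/5| < eps whenever u > (77/25)/eps.
Take M = (77/25)/eps. If u > M then |(-7u + 7)/(5u + 6) + 7/5| < (77/25)/u < eps.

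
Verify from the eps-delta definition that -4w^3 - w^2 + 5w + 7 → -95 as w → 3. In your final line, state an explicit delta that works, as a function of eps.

Let eps > 0 be given. We want delta > 0 such that 0 < |w − 3| < delta implies |(-4w^3 - w^2 + 5w + 7) + 95| < eps.
(-4w^3 - w^2 + 5w + 7) + 95 = -4w^3 - w^2 + 5w + 102 = (w − 3)(-4w^2 - 13w - 34).
So |(-4w^3 - w^2 + 5w + 7) + 95| = |w − 3|·|-4w^2 - 13w - 34|.
Require delta ≤ 1. Then |w − 3| < 1 gives |w| < 4, and by the triangle inequality |-4w^2 - 13w - 34| ≤ 4·4^2 + 13·4 + 34 = 150.
Hence |(-4w^3 - w^2 + 5w + 7) + 95| ≤ 150|w − 3| < eps provided |w − 3| < eps/150.
Take delta = min(1, eps/150). Then 0 < |w − 3| < delta gives both |w − 3| < 1 and |w − 3| < eps/150, so |(-4w^3 - w^2 + 5w + 7) + 95| < eps.

delta = min(1, eps/150)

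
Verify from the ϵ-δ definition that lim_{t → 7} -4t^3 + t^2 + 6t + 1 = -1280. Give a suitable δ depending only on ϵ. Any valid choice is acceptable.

δ = min(2, ϵ/750)

Let ϵ > 0 be given. We want δ > 0 such that 0 < |t − 7| < δ implies |(-4t^3 + t^2 + 6t + 1) + 1280| < ϵ.
(-4t^3 + t^2 + 6t + 1) + 1280 = -4t^3 + t^2 + 6t + 1281 = (t − 7)(-4t^2 - 27t - 183).
So |(-4t^3 + t^2 + 6t + 1) + 1280| = |t − 7|·|-4t^2 - 27t - 183|.
Assume first that |t − 7| < 2, so |t| < 9. Then |-4t^2 - 27t - 183| ≤ 4·9^2 + 27·9 + 183 = 750.
Hence |(-4t^3 + t^2 + 6t + 1) + 1280| ≤ 750|t − 7| < ϵ provided |t − 7| < ϵ/750.
Take δ = min(2, ϵ/750). Then 0 < |t − 7| < δ gives both |t − 7| < 2 and |t − 7| < ϵ/750, so |(-4t^3 + t^2 + 6t + 1) + 1280| < ϵ.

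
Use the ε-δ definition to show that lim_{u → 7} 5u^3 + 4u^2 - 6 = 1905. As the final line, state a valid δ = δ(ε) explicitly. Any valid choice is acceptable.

δ = min(1, ε/905)

Fix ε > 0. We want δ > 0 such that 0 < |u − 7| < δ implies |(5u^3 + 4u^2 - 6) − 1905| < ε.
(5u^3 + 4u^2 - 6) − 1905 = 5u^3 + 4u^2 - 1911 = (u − 7)(5u^2 + 39u + 273).
So |(5u^3 + 4u^2 - 6) − 1905| = |u − 7|·|5u^2 + 39u + 273|.
Require δ ≤ 1. Then |u − 7| < 1 gives |u| < 8, and by the triangle inequality |5u^2 + 39u + 273| ≤ 5·8^2 + 39·8 + 273 = 905.
Hence |(5u^3 + 4u^2 - 6) − 1905| ≤ 905|u − 7| < ε provided |u − 7| < ε/905.
Choosing δ = min(1, ε/905) ensures both conditions, hence |(5u^3 + 4u^2 - 6) − 1905| < ε.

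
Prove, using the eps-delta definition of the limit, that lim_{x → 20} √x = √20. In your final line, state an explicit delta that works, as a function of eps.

Fix eps > 0. We want delta > 0 such that 0 < |x − 20| < delta implies |√x − √20| < eps.
Rationalise: √x − √20 = (x − 20)/(√x + √20), so |√x − √20| = |x − 20|/(√x + √20).
Restrict delta ≤ 20 so that |x − 20| < 20 forces x > 0, and then √x + √20 > √20.
Hence |√x − √20| < |x − 20|/√20, which is < eps once |x − 20| < √20·eps.
Take delta = min(20, √20·eps). If 0 < |x − 20| < delta then x > 0 and |√x − √20| < |x − 20|/√20 < eps.

delta = min(20, √20·eps)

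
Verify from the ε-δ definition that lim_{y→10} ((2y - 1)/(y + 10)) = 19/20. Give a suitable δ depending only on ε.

δ = min(10, (200/21)ε)

Suppose ε > 0. We want δ > 0 with 0 < |y − 10| < δ ⇒ |(2y - 1)/(y + 10) − (19/20)| < ε.
Combining over a common denominator, (2y - 1)/(y + 10) − (19/20) = [(2y - 1)·20 − 19·(y + 10)] / [20·(y + 10)] = 21(y − 10) / (20(y + 10)).
So |(2y - 1)/(y + 10) − (19/20)| = 21|y − 10| / (20·|y + 10|).
Restrict δ ≤ 10. Then |y − 10| < 10 gives |y + 10| = |(y − 10) + 20| ≥ 20 − 10 = 10.
Hence |(2y - 1)/(y + 10) − (19/20)| < 21|y − 10|/(20·10) = (21/200)|y − 10|, which is < ε once |y − 10| < (200/21)ε.
Take δ = min(10, (200/21)ε). Then 0 < |y − 10| < δ forces both bounds, so |(2y - 1)/(y + 10) − (19/20)| < ε.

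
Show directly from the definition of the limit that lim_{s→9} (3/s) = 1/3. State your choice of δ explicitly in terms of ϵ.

δ = min(9/2, (27/2)ϵ)

Fix ϵ > 0. We seek δ > 0 such that 0 < |s − 9| < δ implies |3/s − (1/3)| < ϵ.
|3/s − (1/3)| = 3·|9 − s|/(9·|s|) = 3|s − 9|/(9|s|).
Require δ ≤ 9/2 so that |s| > 9 − 9/2 = 9/2, hence 9|s| > 81/2.
Then |3/s − (1/3)| < 3|s − 9|/(81/2), which is < ϵ when |s − 9| < (27/2)ϵ.
Take δ = min(9/2, (27/2)ϵ). Then 0 < |s − 9| < δ gives both |s − 9| < 9/2 and |s − 9| < (27/2)ϵ, so |3/s − (1/3)| < ϵ.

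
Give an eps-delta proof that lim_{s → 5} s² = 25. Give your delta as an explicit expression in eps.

Suppose eps > 0. We seek delta > 0 with 0 < |s − 5| < delta ⇒ |s² − 25| < eps.
Factor: s² − 25 = (s − 5)(s + 5), so |s² − 25| = |s − 5|·|s + 5|.
Restrict delta ≤ 1. Then |s − 5| < 1 gives |s| < 6, so by the triangle inequality |s + 5| ≤ 6 + 5 = 11.
Hence |s² − 25| ≤ 11|s − 5|, which is < eps once |s − 5| < eps/11.
Take delta = min(1, eps/11). If 0 < |s − 5| < delta then both bounds hold and |s² − 25| ≤ 11|s − 5| < 11·(eps/11) = eps.

delta = min(1, eps/11)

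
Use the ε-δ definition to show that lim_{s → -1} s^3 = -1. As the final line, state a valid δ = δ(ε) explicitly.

δ = min(2, ε/13)

Let ε > 0. We seek δ > 0 with 0 < |s + 1| < δ ⇒ |s^3 + 1| < ε.
Factor: s^3 + 1 = (s + 1)(s^2 - s + 1), so |s^3 + 1| = |s + 1|·|s^2 - s + 1|.
Impose δ ≤ 2 so that |s| < 3; then |s^2 - s + 1| ≤ 13.
Hence |s^3 + 1| ≤ 13|s + 1|, which is < ε once |s + 1| < ε/13.
Take δ = min(2, ε/13). If 0 < |s + 1| < δ then both bounds hold and |s^3 + 1| ≤ 13|s + 1| < 13·(ε/13) = ε.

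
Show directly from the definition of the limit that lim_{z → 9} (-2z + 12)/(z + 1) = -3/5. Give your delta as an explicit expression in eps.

Let eps > 0 be given. We want delta > 0 with 0 < |z − 9| < delta ⇒ |(-2z + 12)/(z + 1) + 3/5| < eps.
Combining over a common denominator, (-2z + 12)/(z + 1) + 3/5 = [(-2z + 12)·10 − (-6)·(z + 1)] / [10·(z + 1)] = -14(z − 9) / (10(z + 1)).
So |(-2z + 12)/(z + 1) + 3/5| = 14|z − 9| / (10·|z + 1|).
Require delta ≤ 5, so |z + 1| ≥ |10| − |z − 9| > 10 − 5 = 5.
Hence |(-2z + 12)/(z + 1) + 3/5| < 14|z − 9|/(10·5) = (7/25)|z − 9|, which is < eps once |z − 9| < (25/7)eps.
Take delta = min(5, (25/7)eps). Then 0 < |z − 9| < delta forces both bounds, so |(-2z + 12)/(z + 1) + 3/5| < eps.

delta = min(5, (25/7)eps)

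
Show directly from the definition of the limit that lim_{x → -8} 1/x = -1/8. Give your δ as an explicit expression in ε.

δ = min(4, 32ε)

Fix ε > 0. We seek δ > 0 such that 0 < |x + 8| < δ implies |1/x + 1/8| < ε.
|1/x + 1/8| = |-8 − x|/(8·|x|) = |x + 8|/(8|x|).
Require δ ≤ 4 so that |x| > 8 − 4 = 4, hence 8|x| > 32.
Then |1/x + 1/8| < |x + 8|/32, which is < ε when |x + 8| < 32ε.
Take δ = min(4, 32ε). Then 0 < |x + 8| < δ gives both |x + 8| < 4 and |x + 8| < 32ε, so |1/x + 1/8| < ε.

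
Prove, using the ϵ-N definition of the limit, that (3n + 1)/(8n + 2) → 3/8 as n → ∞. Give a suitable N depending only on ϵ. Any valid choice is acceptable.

N = (1/32)/ϵ

Fix ϵ > 0. For n ≥ 1, |(3n + 1)/(8n + 2) − (3/8)| = |2|/(8(8n + 2)) = 2/(8(8n + 2)).
Since 8n + 2 ≥ 8n for n ≥ 1, this is ≤ 2/(8·8n) = (1/32)/n.
So |(3n + 1)/(8n + 2) − (3/8)| < ϵ whenever n > (1/32)/ϵ.
Take N = (1/32)/ϵ. If n > N then |(3n + 1)/(8n + 2) − (3/8)| ≤ (1/32)/n < ϵ.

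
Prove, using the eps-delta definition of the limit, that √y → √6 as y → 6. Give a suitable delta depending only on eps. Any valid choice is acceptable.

delta = min(6, √6·eps)

Suppose eps > 0. We want delta > 0 such that 0 < |y − 6| < delta implies |√y − √6| < eps.
Rationalise: √y − √6 = (y − 6)/(√y + √6), so |√y − √6| = |y − 6|/(√y + √6).
Restrict delta ≤ 6 so that |y − 6| < 6 forces y > 0, and then √y + √6 > √6.
Hence |√y − √6| < |y − 6|/√6, which is < eps once |y − 6| < √6·eps.
Take delta = min(6, √6·eps). If 0 < |y − 6| < delta then y > 0 and |√y − √6| < |y − 6|/√6 < eps.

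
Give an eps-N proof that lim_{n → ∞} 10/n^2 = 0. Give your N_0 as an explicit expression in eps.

N_0 = (10/eps)^{1/2}

Let eps > 0. For n ≥ 1, |10/n^2 − 0| = 10/n^2.
10/n^2 < eps ⇔ n^2 > 10/eps ⇔ n > (10/eps)^{1/2}.
Take N_0 = (10/eps)^{1/2}. Then n > N_0 implies 10/n^2 < eps.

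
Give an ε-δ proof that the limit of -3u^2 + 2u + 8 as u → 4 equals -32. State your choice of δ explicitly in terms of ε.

δ = min(2, ε/28)

Suppose ε > 0. We want δ > 0 such that 0 < |u − 4| < δ implies |(-3u^2 + 2u + 8) + 32| < ε.
(-3u^2 + 2u + 8) + 32 = -3u^2 + 2u + 40 = (u − 4)(-3u - 10).
So |(-3u^2 + 2u + 8) + 32| = |u − 4|·|-3u - 10|.
Require δ ≤ 2. Then |u − 4| < 2 gives |u| < 6, and by the triangle inequality |-3u - 10| ≤ 3·6 + 10 = 28.
Hence |(-3u^2 + 2u + 8) + 32| ≤ 28|u − 4| < ε provided |u − 4| < ε/28.
Choosing δ = min(2, ε/28) ensures both conditions, hence |(-3u^2 + 2u + 8) + 32| < ε.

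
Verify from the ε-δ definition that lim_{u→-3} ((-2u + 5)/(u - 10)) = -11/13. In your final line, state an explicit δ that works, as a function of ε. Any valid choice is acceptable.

δ = min(13/2, (169/30)ε)

Let ε > 0 be given. We want δ > 0 with 0 < |u + 3| < δ ⇒ |(-2u + 5)/(u - 10) + 11/13| < ε.
Combining over a common denominator, (-2u + 5)/(u - 10) + 11/13 = [(-2u + 5)·(-13) − 11·(u - 10)] / [(-13)·(u - 10)] = 15(u + 3) / ((-13)(u - 10)).
So |(-2u + 5)/(u - 10) + 11/13| = 15|u + 3| / (13·|u − 10|).
Restrict δ ≤ 13/2. Then |u + 3| < 13/2 gives |u − 10| = |(u + 3) + (-13)| ≥ 13 − 13/2 = 13/2.
Hence |(-2u + 5)/(u - 10) + 11/13| < 15|u + 3|/(13·(13/2)) = (30/169)|u + 3|, which is < ε once |u + 3| < (169/30)ε.
Take δ = min(13/2, (169/30)ε). Then 0 < |u + 3| < δ forces both bounds, so |(-2u + 5)/(u - 10) + 11/13| < ε.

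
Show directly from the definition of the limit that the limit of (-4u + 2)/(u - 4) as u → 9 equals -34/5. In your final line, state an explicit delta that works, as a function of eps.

Suppose eps > 0. We want delta > 0 with 0 < |u − 9| < delta ⇒ |(-4u + 2)/(u - 4) + 34/5| < eps.
Combining over a common denominator, (-4u + 2)/(u - 4) + 34/5 = [(-4u + 2)·5 − (-34)·(u - 4)] / [5·(u - 4)] = 14(u − 9) / (5(u - 4)).
So |(-4u + 2)/(u - 4) + 34/5| = 14|u − 9| / (5·|u − 4|).
Require delta ≤ 5/2, so |u − 4| ≥ |5| − |u − 9| > 5 − 5/2 = 5/2.
Hence |(-4u + 2)/(u - 4) + 34/5| < 14|u − 9|/(5·(5/2)) = (28/25)|u − 9|, which is < eps once |u − 9| < (25/28)eps.
Take delta = min(5/2, (25/28)eps). Then 0 < |u − 9| < delta forces both bounds, so |(-4u + 2)/(u - 4) + 34/5| < eps.

delta = min(5/2, (25/28)eps)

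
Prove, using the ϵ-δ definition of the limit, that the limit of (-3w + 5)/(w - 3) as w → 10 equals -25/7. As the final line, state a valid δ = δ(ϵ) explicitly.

δ = min(7/2, (49/8)ϵ)

Let ϵ > 0 be given. We want δ > 0 with 0 < |w − 10| < δ ⇒ |(-3w + 5)/(w - 3) + 25/7| < ϵ.
Combining over a common denominator, (-3w + 5)/(w - 3) + 25/7 = [(-3w + 5)·7 − (-25)·(w - 3)] / [7·(w - 3)] = 4(w − 10) / (7(w - 3)).
So |(-3w + 5)/(w - 3) + 25/7| = 4|w − 10| / (7·|w − 3|).
Require δ ≤ 7/2, so |w − 3| ≥ |7| − |w − 10| > 7 − 7/2 = 7/2.
Hence |(-3w + 5)/(w - 3) + 25/7| < 4|w − 10|/(7·(7/2)) = (8/49)|w − 10|, which is < ϵ once |w − 10| < (49/8)ϵ.
Take δ = min(7/2, (49/8)ϵ). Then 0 < |w − 10| < δ forces both bounds, so |(-3w + 5)/(w - 3) + 25/7| < ϵ.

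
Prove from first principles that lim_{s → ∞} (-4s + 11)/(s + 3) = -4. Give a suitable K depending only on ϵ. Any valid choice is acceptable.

Let ϵ > 0. We seek K > 0 such that s > K implies |(-4s + 11)/(s + 3) + 4| < ϵ.
(-4s + 11)/(s + 3) + 4 = ((-4s + 11) − (-4)(s + 3)) / ((s + 3)) = 23/((s + 3)).
For s > 0 we have s + 3 > s, so |(-4s + 11)/(s + 3) + 4| = 23/((s + 3)) < 23/(s) = 23/s.
Thus |(-4s + 11)/(s + 3) + 4| < ϵ whenever s > 23/ϵ.
Take K = 23/ϵ. If s > K then |(-4s + 11)/(s + 3) + 4| < 23/s < ϵ.

K = 23/ϵ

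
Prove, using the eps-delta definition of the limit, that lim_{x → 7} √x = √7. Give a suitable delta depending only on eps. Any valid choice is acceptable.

delta = min(7, √7·eps)

Fix eps > 0. We want delta > 0 such that 0 < |x − 7| < delta implies |√x − √7| < eps.
Rationalise: √x − √7 = (x − 7)/(√x + √7), so |√x − √7| = |x − 7|/(√x + √7).
Restrict delta ≤ 7 so that |x − 7| < 7 forces x > 0, and then √x + √7 > √7.
Hence |√x − √7| < |x − 7|/√7, which is < eps once |x − 7| < √7·eps.
Take delta = min(7, √7·eps). If 0 < |x − 7| < delta then x > 0 and |√x − √7| < |x − 7|/√7 < eps.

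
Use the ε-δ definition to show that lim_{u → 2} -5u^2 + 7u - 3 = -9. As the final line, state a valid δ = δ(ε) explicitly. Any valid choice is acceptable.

δ = min(1, ε/18)

Fix ε > 0. We want δ > 0 such that 0 < |u − 2| < δ implies |(-5u^2 + 7u - 3) + 9| < ε.
(-5u^2 + 7u - 3) + 9 = -5u^2 + 7u + 6 = (u − 2)(-5u - 3).
So |(-5u^2 + 7u - 3) + 9| = |u − 2|·|-5u - 3|.
Assume first that |u − 2| < 1, so |u| < 3. Then |-5u - 3| ≤ 5·3 + 3 = 18.
Hence |(-5u^2 + 7u - 3) + 9| ≤ 18|u − 2| < ε provided |u − 2| < ε/18.
Take δ = min(1, ε/18). Then 0 < |u − 2| < δ gives both |u − 2| < 1 and |u − 2| < ε/18, so |(-5u^2 + 7u - 3) + 9| < ε.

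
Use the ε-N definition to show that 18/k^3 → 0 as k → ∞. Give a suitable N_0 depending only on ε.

N_0 = (18/ε)^{1/3}

Suppose ε > 0. For k ≥ 1, |18/k^3 − 0| = 18/k^3.
18/k^3 < ε ⇔ k^3 > 18/ε ⇔ k > (18/ε)^{1/3}.
Take N_0 = (18/ε)^{1/3}. Then k > N_0 implies 18/k^3 < ε.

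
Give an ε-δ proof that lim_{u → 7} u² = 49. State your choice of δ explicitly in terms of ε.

δ = min(1, ε/15)

Let ε > 0. We seek δ > 0 with 0 < |u − 7| < δ ⇒ |u² − 49| < ε.
Factor: u² − 49 = (u − 7)(u + 7), so |u² − 49| = |u − 7|·|u + 7|.
Impose δ ≤ 1 so that |u| < 8; then |u + 7| ≤ 15.
Hence |u² − 49| ≤ 15|u − 7|, which is < ε once |u − 7| < ε/15.
Take δ = min(1, ε/15). If 0 < |u − 7| < δ then both bounds hold and |u² − 49| ≤ 15|u − 7| < 15·(ε/15) = ε.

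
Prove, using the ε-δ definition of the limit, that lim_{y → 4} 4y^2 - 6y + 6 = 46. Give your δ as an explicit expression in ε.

Let ε > 0 be given. We want δ > 0 such that 0 < |y − 4| < δ implies |(4y^2 - 6y + 6) − 46| < ε.
(4y^2 - 6y + 6) − 46 = 4y^2 - 6y - 40 = (y − 4)(4y + 10).
So |(4y^2 - 6y + 6) − 46| = |y − 4|·|4y + 10|.
Require δ ≤ 1. Then |y − 4| < 1 gives |y| < 5, and by the triangle inequality |4y + 10| ≤ 4·5 + 10 = 30.
Hence |(4y^2 - 6y + 6) − 46| ≤ 30|y − 4| < ε provided |y − 4| < ε/30.
Choosing δ = min(1, ε/30) ensures both conditions, hence |(4y^2 - 6y + 6) − 46| < ε.

δ = min(1, ε/30)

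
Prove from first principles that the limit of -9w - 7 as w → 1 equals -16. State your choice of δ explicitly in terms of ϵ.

δ = ϵ/9

Let ϵ > 0. We need δ > 0 so that 0 < |w − 1| < δ implies |(-9w - 7) + 16| < ϵ.
Since (-9w - 7) + 16 = -9(w − 1), we have |(-9w - 7) + 16| = 9|w − 1|.
So 9|w − 1| < ϵ exactly when |w − 1| < ϵ/9.
Take δ = ϵ/9. If 0 < |w − 1| < δ then |(-9w - 7) + 16| = 9|w − 1| < 9·(ϵ/9) = ϵ.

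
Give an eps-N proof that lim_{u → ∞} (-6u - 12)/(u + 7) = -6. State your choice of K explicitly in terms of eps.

K = 30/eps

Let eps > 0 be given. We seek K > 0 such that u > K implies |(-6u - 12)/(u + 7) + 6| < eps.
(-6u - 12)/(u + 7) + 6 = ((-6u - 12) − (-6)(u + 7)) / ((u + 7)) = 30/((u + 7)).
For u > 0 we have u + 7 > u, so |(-6u - 12)/(u + 7) + 6| = 30/((u + 7)) < 30/(u) = 30/u.
Thus |(-6u - 12)/(u + 7) + 6| < eps whenever u > 30/eps.
Take K = 30/eps. If u > K then |(-6u - 12)/(u + 7) + 6| < 30/u < eps.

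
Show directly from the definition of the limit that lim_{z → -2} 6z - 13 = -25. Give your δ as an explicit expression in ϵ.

δ = ϵ/6

Let ϵ > 0 be given. We need δ > 0 so that 0 < |z + 2| < δ implies |(6z - 13) + 25| < ϵ.
Since (6z - 13) + 25 = 6(z + 2), we have |(6z - 13) + 25| = 6|z + 2|.
So 6|z + 2| < ϵ exactly when |z + 2| < ϵ/6.
Choosing δ = ϵ/6 gives |(6z - 13) + 25| = 6|z + 2| < ϵ whenever |z + 2| < δ.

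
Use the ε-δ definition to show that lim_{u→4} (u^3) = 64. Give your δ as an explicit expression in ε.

Suppose ε > 0. We seek δ > 0 with 0 < |u − 4| < δ ⇒ |u^3 − 64| < ε.
Factor: u^3 − 64 = (u − 4)(u^2 + 4u + 16), so |u^3 − 64| = |u − 4|·|u^2 + 4u + 16|.
Restrict δ ≤ 2. Then |u − 4| < 2 gives |u| < 6, so by the triangle inequality |u^2 + 4u + 16| ≤ 6^2 + 4·6 + 16 = 76.
Hence |u^3 − 64| ≤ 76|u − 4|, which is < ε once |u − 4| < ε/76.
Take δ = min(2, ε/76). If 0 < |u − 4| < δ then both bounds hold and |u^3 − 64| ≤ 76|u − 4| < 76·(ε/76) = ε.

δ = min(2, ε/76)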